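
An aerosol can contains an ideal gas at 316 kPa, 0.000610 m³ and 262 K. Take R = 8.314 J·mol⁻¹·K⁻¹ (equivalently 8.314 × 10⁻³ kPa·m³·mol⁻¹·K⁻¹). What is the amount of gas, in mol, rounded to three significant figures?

n ≈ 0.0885 mol

PV = nRT ⇒ n = PV/(RT) = (316 × 0.000610) / (8.314 × 10⁻³ × 262)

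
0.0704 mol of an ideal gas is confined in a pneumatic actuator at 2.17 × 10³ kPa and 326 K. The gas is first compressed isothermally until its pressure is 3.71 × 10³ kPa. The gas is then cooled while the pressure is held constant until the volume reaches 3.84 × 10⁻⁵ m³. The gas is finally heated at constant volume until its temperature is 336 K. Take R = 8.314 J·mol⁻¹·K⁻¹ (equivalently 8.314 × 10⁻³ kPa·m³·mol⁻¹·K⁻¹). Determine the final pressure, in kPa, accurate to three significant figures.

P₄ ≈ 5.12e+03 kPa

From PV = nRT: V₁ = nRT₁/P₁ = 8.793e-05 m³.
Isothermal, so P V is constant: T₂ = T₁; V₂ = V₁·(P₁/P₂) = 5.143e-05 m³.
P constant ⇒ V ∝ T: P₃ = P₂; T₃ = T₂·(V₃/V₂) = 243.4 K.
V constant ⇒ P ∝ T: V₄ = V₃; P₄ = P₃·(T₄/T₃) = 5121 kPa.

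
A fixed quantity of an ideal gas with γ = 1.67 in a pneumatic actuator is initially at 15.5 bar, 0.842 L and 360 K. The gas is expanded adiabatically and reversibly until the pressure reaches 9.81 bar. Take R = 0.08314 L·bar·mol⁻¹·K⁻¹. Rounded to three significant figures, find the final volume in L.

V₂ ≈ 1.11 L

Adiabatic (γ = 1.67), T V^(γ−1) and P V^γ constant: T₂ = T₁·(P₂/P₁)^((γ−1)/γ) = 299.6 K; V₂ = V₁·(P₁/P₂)^(1/γ) = 1.107 L.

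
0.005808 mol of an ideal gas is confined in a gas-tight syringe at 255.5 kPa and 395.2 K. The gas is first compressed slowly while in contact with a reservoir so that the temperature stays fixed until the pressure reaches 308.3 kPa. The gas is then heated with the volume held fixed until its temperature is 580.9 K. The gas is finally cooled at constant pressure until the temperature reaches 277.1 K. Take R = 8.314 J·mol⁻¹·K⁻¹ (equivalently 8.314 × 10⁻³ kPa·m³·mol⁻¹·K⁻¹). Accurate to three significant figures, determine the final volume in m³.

V₄ ≈ 2.95e-05 m³

From PV = nRT: V₁ = nRT₁/P₁ = 7.469e-05 m³.
T constant ⇒ Boyle's law P V = const: T₂ = T₁; V₂ = V₁·(P₁/P₂) = 6.190e-05 m³.
V constant ⇒ P ∝ T: V₃ = V₂; P₃ = P₂·(T₃/T₂) = 453.2 kPa.
Isobaric, so V/T is constant: P₄ = P₃; V₄ = V₃·(T₄/T₃) = 2.953e-05 m³.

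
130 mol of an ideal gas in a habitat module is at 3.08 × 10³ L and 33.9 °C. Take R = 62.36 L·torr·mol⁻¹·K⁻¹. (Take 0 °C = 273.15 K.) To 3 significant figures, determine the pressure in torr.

P ≈ 808 torr

Convert: T = 307.05 K.
PV = nRT ⇒ P = nRT/V = (130 × 62.36 × 307.05) / 3.08e+03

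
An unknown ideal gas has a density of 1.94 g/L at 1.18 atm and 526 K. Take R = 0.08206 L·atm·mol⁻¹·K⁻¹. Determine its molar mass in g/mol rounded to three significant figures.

ρ = PM/(RT) ⇒ M = ρRT/P = (1.94 × 0.08206 × 526.0) / 1.18

M ≈ 71.0 g/mol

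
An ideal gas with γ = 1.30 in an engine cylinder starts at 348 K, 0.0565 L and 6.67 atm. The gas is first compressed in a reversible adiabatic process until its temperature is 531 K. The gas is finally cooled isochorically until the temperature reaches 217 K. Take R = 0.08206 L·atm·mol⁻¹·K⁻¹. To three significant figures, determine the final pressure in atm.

P₃ ≈ 17.0 atm

Reversible adiabatic, γ = 1.30: P₂ = P₁·(T₂/T₁)^(γ/(γ−1)) = 41.63 atm; V₂ = V₁·(T₁/T₂)^(1/(γ−1)) = 0.01381 L.
V constant ⇒ P ∝ T: V₃ = V₂; P₃ = P₂·(T₃/T₂) = 17.01 atm.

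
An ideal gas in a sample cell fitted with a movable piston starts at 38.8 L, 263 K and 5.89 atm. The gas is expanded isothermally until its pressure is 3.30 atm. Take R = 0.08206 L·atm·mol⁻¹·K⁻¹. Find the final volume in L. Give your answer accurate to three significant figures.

V₂ ≈ 69.3 L

Isothermal, so P V is constant: T₂ = T₁; V₂ = V₁·(P₁/P₂) = 69.25 L.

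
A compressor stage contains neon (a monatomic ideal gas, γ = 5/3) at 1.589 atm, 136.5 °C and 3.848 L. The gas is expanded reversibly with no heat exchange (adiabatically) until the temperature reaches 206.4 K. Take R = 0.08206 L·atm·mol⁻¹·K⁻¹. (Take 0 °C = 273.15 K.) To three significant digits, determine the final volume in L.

Convert: T₁ = 409.6 K.
Reversible adiabatic, γ = 5/3: P₂ = P₁·(T₂/T₁)^(γ/(γ−1)) = 0.2863 atm; V₂ = V₁·(T₁/T₂)^(1/(γ−1)) = 10.76 L.

V₂ ≈ 10.8 L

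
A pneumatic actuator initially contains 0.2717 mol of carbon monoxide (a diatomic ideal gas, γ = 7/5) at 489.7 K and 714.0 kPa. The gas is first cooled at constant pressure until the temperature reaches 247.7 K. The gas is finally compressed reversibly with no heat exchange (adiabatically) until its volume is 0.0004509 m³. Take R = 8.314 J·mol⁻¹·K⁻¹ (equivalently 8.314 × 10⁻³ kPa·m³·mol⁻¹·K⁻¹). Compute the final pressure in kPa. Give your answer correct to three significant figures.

From PV = nRT: V₁ = nRT₁/P₁ = 0.001549 m³.
Isobaric, so V/T is constant: P₂ = P₁; V₂ = V₁·(T₂/T₁) = 0.0007837 m³.
Adiabatic (γ = 7/5), T V^(γ−1) and P V^γ constant: T₃ = T₂·(V₂/V₃)^(γ−1) = 309.0 K; P₃ = P₂·(V₂/V₃)^γ = 1548 kPa.

P₃ ≈ 1.55e+03 kPa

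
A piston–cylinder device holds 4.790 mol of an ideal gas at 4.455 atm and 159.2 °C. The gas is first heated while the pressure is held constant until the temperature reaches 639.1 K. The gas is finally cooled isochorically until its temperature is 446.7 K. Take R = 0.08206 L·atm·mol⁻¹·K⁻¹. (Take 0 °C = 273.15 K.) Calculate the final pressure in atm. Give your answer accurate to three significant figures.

P₃ ≈ 3.11 atm

Convert: T₁ = 432.3 K.
From PV = nRT: V₁ = nRT₁/P₁ = 38.15 L.
Isobaric, so V/T is constant: P₂ = P₁; V₂ = V₁·(T₂/T₁) = 56.39 L.
Isochoric, so P/T is constant: V₃ = V₂; P₃ = P₂·(T₃/T₂) = 3.114 atm.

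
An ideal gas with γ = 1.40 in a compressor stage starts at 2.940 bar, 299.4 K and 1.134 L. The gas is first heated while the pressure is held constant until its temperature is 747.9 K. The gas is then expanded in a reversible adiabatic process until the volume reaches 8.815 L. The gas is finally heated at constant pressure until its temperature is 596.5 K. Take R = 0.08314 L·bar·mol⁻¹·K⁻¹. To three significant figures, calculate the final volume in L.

P constant ⇒ V ∝ T: P₂ = P₁; V₂ = V₁·(T₂/T₁) = 2.833 L.
Adiabatic (γ = 1.40), T V^(γ−1) and P V^γ constant: T₃ = T₂·(V₂/V₃)^(γ−1) = 474.9 K; P₃ = P₂·(V₂/V₃)^γ = 0.6000 bar.
Isobaric, so V/T is constant: P₄ = P₃; V₄ = V₃·(T₄/T₃) = 11.07 L.

V₄ ≈ 11.1 L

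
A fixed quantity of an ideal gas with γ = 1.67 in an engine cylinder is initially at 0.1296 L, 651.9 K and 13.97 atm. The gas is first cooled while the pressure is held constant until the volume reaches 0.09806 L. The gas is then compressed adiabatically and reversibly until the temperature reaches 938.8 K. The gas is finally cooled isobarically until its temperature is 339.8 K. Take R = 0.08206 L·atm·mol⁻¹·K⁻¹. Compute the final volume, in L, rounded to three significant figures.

P constant ⇒ V ∝ T: P₂ = P₁; T₂ = T₁·(V₂/V₁) = 493.3 K.
Adiabatic (γ = 1.67), T V^(γ−1) and P V^γ constant: P₃ = P₂·(T₃/T₂)^(γ/(γ−1)) = 69.48 atm; V₃ = V₂·(T₂/T₃)^(1/(γ−1)) = 0.03752 L.
Isobaric, so V/T is constant: P₄ = P₃; V₄ = V₃·(T₄/T₃) = 0.01358 L.

V₄ ≈ 0.0136 L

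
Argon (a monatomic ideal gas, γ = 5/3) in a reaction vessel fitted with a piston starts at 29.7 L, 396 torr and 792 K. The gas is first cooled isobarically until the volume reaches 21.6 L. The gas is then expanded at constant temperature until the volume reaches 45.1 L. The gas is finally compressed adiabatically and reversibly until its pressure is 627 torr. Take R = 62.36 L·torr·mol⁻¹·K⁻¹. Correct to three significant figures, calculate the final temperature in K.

Isobaric, so V/T is constant: P₂ = P₁; T₂ = T₁·(V₂/V₁) = 576.0 K.
T constant ⇒ Boyle's law P V = const: T₃ = T₂; P₃ = P₂·(V₂/V₃) = 189.7 torr.
Adiabatic (γ = 5/3), T V^(γ−1) and P V^γ constant: T₄ = T₃·(P₄/P₃)^((γ−1)/γ) = 929.3 K; V₄ = V₃·(P₃/P₄)^(1/γ) = 22.01 L.

T₄ ≈ 929 K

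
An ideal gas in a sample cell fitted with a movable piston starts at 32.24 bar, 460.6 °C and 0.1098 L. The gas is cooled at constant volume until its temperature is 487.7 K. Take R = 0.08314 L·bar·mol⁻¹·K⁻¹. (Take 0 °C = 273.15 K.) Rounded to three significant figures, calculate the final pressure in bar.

Convert: T₁ = 733.8 K.
V constant ⇒ P ∝ T: V₂ = V₁; P₂ = P₁·(T₂/T₁) = 21.43 bar.

P₂ ≈ 21.4 bar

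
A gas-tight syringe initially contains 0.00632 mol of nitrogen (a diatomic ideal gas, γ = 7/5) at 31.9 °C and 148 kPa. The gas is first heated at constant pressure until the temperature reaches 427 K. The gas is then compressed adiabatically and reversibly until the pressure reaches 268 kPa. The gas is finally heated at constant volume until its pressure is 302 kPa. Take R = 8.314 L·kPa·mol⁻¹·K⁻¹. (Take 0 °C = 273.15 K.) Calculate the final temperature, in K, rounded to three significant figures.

Convert: T₁ = 305.0 K.
From PV = nRT: V₁ = nRT₁/P₁ = 0.1083 L.
P constant ⇒ V ∝ T: P₂ = P₁; V₂ = V₁·(T₂/T₁) = 0.1516 L.
Reversible adiabatic, γ = 7/5: T₃ = T₂·(P₃/P₂)^((γ−1)/γ) = 505.9 K; V₃ = V₂·(P₂/P₃)^(1/γ) = 0.09920 L.
V constant ⇒ P ∝ T: V₄ = V₃; T₄ = T₃·(P₄/P₃) = 570.1 K.

T₄ ≈ 570 K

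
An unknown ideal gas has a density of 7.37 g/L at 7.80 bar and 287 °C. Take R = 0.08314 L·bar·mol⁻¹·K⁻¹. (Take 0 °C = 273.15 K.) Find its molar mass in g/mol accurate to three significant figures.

ρ = PM/(RT) ⇒ M = ρRT/P = (7.37 × 0.08314 × 560.1) / 7.80

M ≈ 44.0 g/mol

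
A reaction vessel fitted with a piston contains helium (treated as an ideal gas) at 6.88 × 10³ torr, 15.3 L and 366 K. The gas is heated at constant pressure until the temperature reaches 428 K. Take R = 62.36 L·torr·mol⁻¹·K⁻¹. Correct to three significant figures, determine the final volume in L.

P constant ⇒ V ∝ T: P₂ = P₁; V₂ = V₁·(T₂/T₁) = 17.89 L.

V₂ ≈ 17.9 L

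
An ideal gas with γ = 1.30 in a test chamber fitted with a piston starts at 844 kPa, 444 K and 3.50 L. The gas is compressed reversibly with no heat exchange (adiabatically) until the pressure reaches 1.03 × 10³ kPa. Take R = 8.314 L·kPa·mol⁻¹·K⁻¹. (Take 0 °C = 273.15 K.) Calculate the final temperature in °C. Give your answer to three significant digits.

Adiabatic (γ = 1.30), T V^(γ−1) and P V^γ constant: T₂ = T₁·(P₂/P₁)^((γ−1)/γ) = 464.9 K; V₂ = V₁·(P₁/P₂)^(1/γ) = 3.003 L.

T₂ ≈ 192 °C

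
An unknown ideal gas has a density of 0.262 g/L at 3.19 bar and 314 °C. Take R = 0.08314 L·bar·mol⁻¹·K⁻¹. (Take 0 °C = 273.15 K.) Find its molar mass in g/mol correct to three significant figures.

ρ = PM/(RT) ⇒ M = ρRT/P = (0.262 × 0.08314 × 587.1) / 3.19

M ≈ 4.01 g/mol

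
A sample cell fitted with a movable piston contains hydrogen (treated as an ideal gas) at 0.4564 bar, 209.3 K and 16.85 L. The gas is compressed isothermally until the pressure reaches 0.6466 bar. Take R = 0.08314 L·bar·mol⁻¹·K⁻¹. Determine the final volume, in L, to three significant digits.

Isothermal, so P V is constant: T₂ = T₁; V₂ = V₁·(P₁/P₂) = 11.89 L.

V₂ ≈ 11.9 L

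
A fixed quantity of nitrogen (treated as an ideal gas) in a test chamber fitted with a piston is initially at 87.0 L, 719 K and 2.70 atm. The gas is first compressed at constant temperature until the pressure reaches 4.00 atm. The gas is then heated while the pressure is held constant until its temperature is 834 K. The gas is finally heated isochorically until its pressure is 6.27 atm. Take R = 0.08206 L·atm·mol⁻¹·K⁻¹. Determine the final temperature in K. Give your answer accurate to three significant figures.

T₄ ≈ 1.31e+03 K

Isothermal, so P V is constant: T₂ = T₁; V₂ = V₁·(P₁/P₂) = 58.73 L.
P constant ⇒ V ∝ T: P₃ = P₂; V₃ = V₂·(T₃/T₂) = 68.12 L.
Isochoric, so P/T is constant: V₄ = V₃; T₄ = T₃·(P₄/P₃) = 1307 K.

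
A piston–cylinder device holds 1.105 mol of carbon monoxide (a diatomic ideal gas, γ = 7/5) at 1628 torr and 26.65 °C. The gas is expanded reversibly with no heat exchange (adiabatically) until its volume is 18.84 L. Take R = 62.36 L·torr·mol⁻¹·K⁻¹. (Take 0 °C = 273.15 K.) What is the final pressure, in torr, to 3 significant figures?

Convert: T₁ = 299.8 K.
From PV = nRT: V₁ = nRT₁/P₁ = 12.69 L.
Adiabatic (γ = 7/5), T V^(γ−1) and P V^γ constant: T₂ = T₁·(V₁/V₂)^(γ−1) = 256.0 K; P₂ = P₁·(V₁/V₂)^γ = 936.2 torr.

P₂ ≈ 936 torr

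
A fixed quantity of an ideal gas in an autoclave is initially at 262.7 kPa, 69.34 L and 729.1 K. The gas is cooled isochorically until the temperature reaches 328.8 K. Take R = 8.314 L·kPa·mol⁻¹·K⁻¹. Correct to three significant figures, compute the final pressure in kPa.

V constant ⇒ P ∝ T: V₂ = V₁; P₂ = P₁·(T₂/T₁) = 118.5 kPa.

P₂ ≈ 118 kPa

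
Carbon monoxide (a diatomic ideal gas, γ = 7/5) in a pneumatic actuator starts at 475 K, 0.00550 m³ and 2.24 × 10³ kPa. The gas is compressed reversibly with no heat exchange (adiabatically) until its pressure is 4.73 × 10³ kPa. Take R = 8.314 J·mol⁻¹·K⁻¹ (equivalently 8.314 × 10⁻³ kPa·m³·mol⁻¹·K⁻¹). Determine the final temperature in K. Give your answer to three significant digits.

T₂ ≈ 588 K

Reversible adiabatic, γ = 7/5: T₂ = T₁·(P₂/P₁)^((γ−1)/γ) = 588.1 K; V₂ = V₁·(P₁/P₂)^(1/γ) = 0.003225 m³.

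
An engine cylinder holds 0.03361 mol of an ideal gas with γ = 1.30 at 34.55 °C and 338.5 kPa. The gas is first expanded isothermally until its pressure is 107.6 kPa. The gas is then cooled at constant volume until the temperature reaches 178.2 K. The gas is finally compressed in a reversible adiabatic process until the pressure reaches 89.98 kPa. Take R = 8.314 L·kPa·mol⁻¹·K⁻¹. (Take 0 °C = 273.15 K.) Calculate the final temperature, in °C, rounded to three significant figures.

T₄ ≈ -79.2 °C

Convert: T₁ = 307.7 K.
From PV = nRT: V₁ = nRT₁/P₁ = 0.2540 L.
T constant ⇒ Boyle's law P V = const: T₂ = T₁; V₂ = V₁·(P₁/P₂) = 0.7991 L.
Isochoric, so P/T is constant: V₃ = V₂; P₃ = P₂·(T₃/T₂) = 62.31 kPa.
Reversible adiabatic, γ = 1.30: T₄ = T₃·(P₄/P₃)^((γ−1)/γ) = 194.0 K; V₄ = V₃·(P₃/P₄)^(1/γ) = 0.6024 L.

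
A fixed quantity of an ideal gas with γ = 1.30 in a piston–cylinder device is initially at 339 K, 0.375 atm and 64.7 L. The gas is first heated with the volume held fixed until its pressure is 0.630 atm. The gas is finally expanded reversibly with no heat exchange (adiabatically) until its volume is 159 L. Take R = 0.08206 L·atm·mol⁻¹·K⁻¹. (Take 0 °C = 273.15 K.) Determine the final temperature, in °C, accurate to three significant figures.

V constant ⇒ P ∝ T: V₂ = V₁; T₂ = T₁·(P₂/P₁) = 569.5 K.
Reversible adiabatic, γ = 1.30: T₃ = T₂·(V₂/V₃)^(γ−1) = 434.9 K; P₃ = P₂·(V₂/V₃)^γ = 0.1957 atm.

T₃ ≈ 162 °C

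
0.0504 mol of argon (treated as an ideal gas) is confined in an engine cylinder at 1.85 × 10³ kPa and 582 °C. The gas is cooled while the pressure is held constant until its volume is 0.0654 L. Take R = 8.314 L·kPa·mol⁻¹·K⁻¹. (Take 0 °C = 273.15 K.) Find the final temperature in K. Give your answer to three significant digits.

T₂ ≈ 289 K

Convert: T₁ = 855.1 K.
From PV = nRT: V₁ = nRT₁/P₁ = 0.1937 L.
P constant ⇒ V ∝ T: P₂ = P₁; T₂ = T₁·(V₂/V₁) = 288.7 K.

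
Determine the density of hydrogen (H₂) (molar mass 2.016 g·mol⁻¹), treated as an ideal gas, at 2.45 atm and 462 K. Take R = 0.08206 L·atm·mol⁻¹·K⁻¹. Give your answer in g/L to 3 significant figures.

ρ ≈ 0.130 g/L

ρ = PM/(RT) = (2.45 × 2.016) / (0.08206 × 462.0)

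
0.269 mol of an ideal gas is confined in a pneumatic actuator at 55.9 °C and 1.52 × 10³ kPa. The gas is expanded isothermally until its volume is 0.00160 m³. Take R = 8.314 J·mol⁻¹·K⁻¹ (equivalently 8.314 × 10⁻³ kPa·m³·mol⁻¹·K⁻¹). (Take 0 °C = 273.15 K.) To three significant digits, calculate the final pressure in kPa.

Convert: T₁ = 329.0 K.
From PV = nRT: V₁ = nRT₁/P₁ = 0.0004842 m³.
T constant ⇒ Boyle's law P V = const: T₂ = T₁; P₂ = P₁·(V₁/V₂) = 459.9 kPa.

P₂ ≈ 460 kPa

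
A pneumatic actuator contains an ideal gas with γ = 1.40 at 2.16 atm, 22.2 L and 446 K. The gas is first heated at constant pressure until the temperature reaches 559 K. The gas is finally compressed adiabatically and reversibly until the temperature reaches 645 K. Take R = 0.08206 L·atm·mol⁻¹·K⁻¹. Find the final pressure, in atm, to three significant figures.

P₃ ≈ 3.56 atm

Isobaric, so V/T is constant: P₂ = P₁; V₂ = V₁·(T₂/T₁) = 27.82 L.
Adiabatic (γ = 1.40), T V^(γ−1) and P V^γ constant: P₃ = P₂·(T₃/T₂)^(γ/(γ−1)) = 3.564 atm; V₃ = V₂·(T₂/T₃)^(1/(γ−1)) = 19.46 L.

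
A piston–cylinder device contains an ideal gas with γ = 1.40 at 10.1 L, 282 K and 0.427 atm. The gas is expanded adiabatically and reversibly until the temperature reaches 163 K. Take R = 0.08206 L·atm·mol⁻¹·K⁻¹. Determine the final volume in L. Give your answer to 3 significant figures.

Reversible adiabatic, γ = 1.40: P₂ = P₁·(T₂/T₁)^(γ/(γ−1)) = 0.06269 atm; V₂ = V₁·(T₁/T₂)^(1/(γ−1)) = 39.76 L.

V₂ ≈ 39.8 L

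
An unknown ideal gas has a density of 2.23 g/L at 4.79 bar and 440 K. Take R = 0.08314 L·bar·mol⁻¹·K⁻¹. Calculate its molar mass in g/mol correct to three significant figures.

M ≈ 17.0 g/mol

ρ = PM/(RT) ⇒ M = ρRT/P = (2.23 × 0.08314 × 440.0) / 4.79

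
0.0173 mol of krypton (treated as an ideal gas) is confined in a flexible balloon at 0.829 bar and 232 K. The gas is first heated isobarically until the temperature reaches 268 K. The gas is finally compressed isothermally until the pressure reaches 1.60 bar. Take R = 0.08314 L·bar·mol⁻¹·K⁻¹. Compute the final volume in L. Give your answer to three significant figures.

V₃ ≈ 0.241 L

From PV = nRT: V₁ = nRT₁/P₁ = 0.4025 L.
P constant ⇒ V ∝ T: P₂ = P₁; V₂ = V₁·(T₂/T₁) = 0.4650 L.
Isothermal, so P V is constant: T₃ = T₂; V₃ = V₂·(P₂/P₃) = 0.2409 L.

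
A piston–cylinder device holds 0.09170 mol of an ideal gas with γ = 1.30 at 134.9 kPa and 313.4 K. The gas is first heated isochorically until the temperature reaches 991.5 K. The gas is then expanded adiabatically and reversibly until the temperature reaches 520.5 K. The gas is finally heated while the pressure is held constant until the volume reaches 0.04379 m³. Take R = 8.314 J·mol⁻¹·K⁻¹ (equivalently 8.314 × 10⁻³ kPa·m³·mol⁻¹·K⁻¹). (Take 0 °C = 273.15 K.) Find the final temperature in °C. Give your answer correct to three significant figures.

T₄ ≈ 1.23e+03 °C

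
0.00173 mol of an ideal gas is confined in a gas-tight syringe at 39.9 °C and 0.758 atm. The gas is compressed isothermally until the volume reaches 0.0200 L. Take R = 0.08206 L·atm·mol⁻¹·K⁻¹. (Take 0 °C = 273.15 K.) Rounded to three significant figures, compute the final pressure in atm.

Convert: T₁ = 313.0 K.
From PV = nRT: V₁ = nRT₁/P₁ = 0.05863 L.
Isothermal, so P V is constant: T₂ = T₁; P₂ = P₁·(V₁/V₂) = 2.222 atm.

P₂ ≈ 2.22 atm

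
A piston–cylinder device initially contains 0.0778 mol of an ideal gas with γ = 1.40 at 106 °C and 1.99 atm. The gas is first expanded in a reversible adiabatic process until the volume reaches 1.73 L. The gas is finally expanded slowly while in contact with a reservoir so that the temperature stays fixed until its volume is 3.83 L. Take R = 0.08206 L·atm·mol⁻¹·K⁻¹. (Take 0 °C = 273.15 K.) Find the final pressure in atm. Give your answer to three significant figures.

Convert: T₁ = 379.1 K.
From PV = nRT: V₁ = nRT₁/P₁ = 1.216 L.
Reversible adiabatic, γ = 1.40: T₂ = T₁·(V₁/V₂)^(γ−1) = 329.3 K; P₂ = P₁·(V₁/V₂)^γ = 1.215 atm.
T constant ⇒ Boyle's law P V = const: T₃ = T₂; P₃ = P₂·(V₂/V₃) = 0.5489 atm.

P₃ ≈ 0.549 atm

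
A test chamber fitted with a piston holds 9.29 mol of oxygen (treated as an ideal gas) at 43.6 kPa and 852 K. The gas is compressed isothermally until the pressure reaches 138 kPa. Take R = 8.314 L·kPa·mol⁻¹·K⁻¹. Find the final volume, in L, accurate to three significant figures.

From PV = nRT: V₁ = nRT₁/P₁ = 1509 L.
Isothermal, so P V is constant: T₂ = T₁; V₂ = V₁·(P₁/P₂) = 476.9 L.

V₂ ≈ 477 L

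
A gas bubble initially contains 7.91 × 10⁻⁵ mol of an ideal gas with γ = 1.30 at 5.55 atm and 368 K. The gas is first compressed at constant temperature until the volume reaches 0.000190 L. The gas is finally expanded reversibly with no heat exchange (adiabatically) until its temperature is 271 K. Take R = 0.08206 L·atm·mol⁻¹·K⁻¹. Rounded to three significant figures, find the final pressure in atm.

P₃ ≈ 3.34 atm

From PV = nRT: V₁ = nRT₁/P₁ = 0.0004304 L.
Isothermal, so P V is constant: T₂ = T₁; P₂ = P₁·(V₁/V₂) = 12.57 atm.
Adiabatic (γ = 1.30), T V^(γ−1) and P V^γ constant: P₃ = P₂·(T₃/T₂)^(γ/(γ−1)) = 3.339 atm; V₃ = V₂·(T₂/T₃)^(1/(γ−1)) = 0.0005268 L.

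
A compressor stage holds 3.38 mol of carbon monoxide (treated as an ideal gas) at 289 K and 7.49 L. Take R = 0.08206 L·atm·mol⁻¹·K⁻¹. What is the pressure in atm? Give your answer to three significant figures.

PV = nRT ⇒ P = nRT/V = (3.38 × 0.08206 × 289) / 7.49

P ≈ 10.7 atm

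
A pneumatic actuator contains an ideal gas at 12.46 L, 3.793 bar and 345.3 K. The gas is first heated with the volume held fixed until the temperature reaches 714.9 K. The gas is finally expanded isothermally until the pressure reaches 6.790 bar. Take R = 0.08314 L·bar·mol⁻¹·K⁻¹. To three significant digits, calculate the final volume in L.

Isochoric, so P/T is constant: V₂ = V₁; P₂ = P₁·(T₂/T₁) = 7.853 bar.
Isothermal, so P V is constant: T₃ = T₂; V₃ = V₂·(P₂/P₃) = 14.41 L.

V₃ ≈ 14.4 L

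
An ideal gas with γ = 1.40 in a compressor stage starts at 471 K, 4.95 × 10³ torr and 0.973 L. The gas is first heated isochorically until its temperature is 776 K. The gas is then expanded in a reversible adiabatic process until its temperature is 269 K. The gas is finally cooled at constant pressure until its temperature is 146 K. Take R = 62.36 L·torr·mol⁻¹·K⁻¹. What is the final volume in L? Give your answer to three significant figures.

V₄ ≈ 7.46 L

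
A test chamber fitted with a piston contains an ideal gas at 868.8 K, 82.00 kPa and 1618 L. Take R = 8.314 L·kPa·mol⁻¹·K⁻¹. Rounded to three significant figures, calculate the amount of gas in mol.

PV = nRT ⇒ n = PV/(RT) = (82.00 × 1618) / (8.314 × 868.8)

n ≈ 18.4 mol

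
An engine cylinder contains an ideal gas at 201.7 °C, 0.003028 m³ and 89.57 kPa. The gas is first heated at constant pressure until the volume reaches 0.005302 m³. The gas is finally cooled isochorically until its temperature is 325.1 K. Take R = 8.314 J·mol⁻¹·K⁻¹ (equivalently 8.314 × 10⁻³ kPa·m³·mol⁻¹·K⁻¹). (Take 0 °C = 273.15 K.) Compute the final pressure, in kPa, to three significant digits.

Convert: T₁ = 474.8 K.
Isobaric, so V/T is constant: P₂ = P₁; T₂ = T₁·(V₂/V₁) = 831.5 K.
V constant ⇒ P ∝ T: V₃ = V₂; P₃ = P₂·(T₃/T₂) = 35.02 kPa.

P₃ ≈ 35.0 kPa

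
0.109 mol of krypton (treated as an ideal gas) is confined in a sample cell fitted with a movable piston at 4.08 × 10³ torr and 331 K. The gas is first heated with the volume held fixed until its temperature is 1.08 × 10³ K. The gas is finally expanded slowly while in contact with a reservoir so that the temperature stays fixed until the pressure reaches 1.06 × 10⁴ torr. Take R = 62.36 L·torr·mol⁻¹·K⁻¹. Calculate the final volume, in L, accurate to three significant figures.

V₃ ≈ 0.693 L

From PV = nRT: V₁ = nRT₁/P₁ = 0.5514 L.
V constant ⇒ P ∝ T: V₂ = V₁; P₂ = P₁·(T₂/T₁) = 1.331e+04 torr.
T constant ⇒ Boyle's law P V = const: T₃ = T₂; V₃ = V₂·(P₂/P₃) = 0.6925 L.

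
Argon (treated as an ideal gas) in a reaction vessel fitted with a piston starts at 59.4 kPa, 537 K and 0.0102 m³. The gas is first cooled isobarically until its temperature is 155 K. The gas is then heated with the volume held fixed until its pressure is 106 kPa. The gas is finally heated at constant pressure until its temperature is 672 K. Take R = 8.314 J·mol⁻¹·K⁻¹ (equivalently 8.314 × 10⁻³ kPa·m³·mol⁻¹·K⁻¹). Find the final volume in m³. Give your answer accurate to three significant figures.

Isobaric, so V/T is constant: P₂ = P₁; V₂ = V₁·(T₂/T₁) = 0.002944 m³.
V constant ⇒ P ∝ T: V₃ = V₂; T₃ = T₂·(P₃/P₂) = 276.6 K.
Isobaric, so V/T is constant: P₄ = P₃; V₄ = V₃·(T₄/T₃) = 0.007153 m³.

V₄ ≈ 0.00715 m³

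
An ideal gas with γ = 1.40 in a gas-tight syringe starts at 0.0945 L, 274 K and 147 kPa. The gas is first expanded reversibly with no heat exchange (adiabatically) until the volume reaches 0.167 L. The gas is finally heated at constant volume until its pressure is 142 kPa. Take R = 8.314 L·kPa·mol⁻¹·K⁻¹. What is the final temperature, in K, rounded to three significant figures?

T₃ ≈ 468 K

Adiabatic (γ = 1.40), T V^(γ−1) and P V^γ constant: T₂ = T₁·(V₁/V₂)^(γ−1) = 218.2 K; P₂ = P₁·(V₁/V₂)^γ = 66.24 kPa.
V constant ⇒ P ∝ T: V₃ = V₂; T₃ = T₂·(P₃/P₂) = 467.7 K.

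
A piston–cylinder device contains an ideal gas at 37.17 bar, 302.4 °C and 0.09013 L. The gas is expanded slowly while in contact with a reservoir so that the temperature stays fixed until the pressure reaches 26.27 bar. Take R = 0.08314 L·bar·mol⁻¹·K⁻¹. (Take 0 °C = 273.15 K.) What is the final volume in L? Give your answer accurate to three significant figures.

V₂ ≈ 0.128 L

Convert: T₁ = 575.5 K.
Isothermal, so P V is constant: T₂ = T₁; V₂ = V₁·(P₁/P₂) = 0.1275 L.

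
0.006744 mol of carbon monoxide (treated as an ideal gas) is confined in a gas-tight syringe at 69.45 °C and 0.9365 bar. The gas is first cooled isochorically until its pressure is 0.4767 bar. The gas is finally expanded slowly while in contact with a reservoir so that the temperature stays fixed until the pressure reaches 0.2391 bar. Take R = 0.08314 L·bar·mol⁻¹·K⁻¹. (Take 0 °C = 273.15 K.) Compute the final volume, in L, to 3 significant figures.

V₃ ≈ 0.409 L

Convert: T₁ = 342.6 K.
From PV = nRT: V₁ = nRT₁/P₁ = 0.2051 L.
V constant ⇒ P ∝ T: V₂ = V₁; T₂ = T₁·(P₂/P₁) = 174.4 K.
T constant ⇒ Boyle's law P V = const: T₃ = T₂; V₃ = V₂·(P₂/P₃) = 0.4090 L.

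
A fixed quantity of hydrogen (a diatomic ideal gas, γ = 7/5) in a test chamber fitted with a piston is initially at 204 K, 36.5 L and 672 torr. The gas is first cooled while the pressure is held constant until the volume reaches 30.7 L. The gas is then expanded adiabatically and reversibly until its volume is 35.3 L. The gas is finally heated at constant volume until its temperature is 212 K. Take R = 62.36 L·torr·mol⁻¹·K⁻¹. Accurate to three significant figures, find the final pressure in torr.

Isobaric, so V/T is constant: P₂ = P₁; T₂ = T₁·(V₂/V₁) = 171.6 K.
Reversible adiabatic, γ = 7/5: T₃ = T₂·(V₂/V₃)^(γ−1) = 162.3 K; P₃ = P₂·(V₂/V₃)^γ = 552.7 torr.
V constant ⇒ P ∝ T: V₄ = V₃; P₄ = P₃·(T₄/T₃) = 722.1 torr.

P₄ ≈ 722 torr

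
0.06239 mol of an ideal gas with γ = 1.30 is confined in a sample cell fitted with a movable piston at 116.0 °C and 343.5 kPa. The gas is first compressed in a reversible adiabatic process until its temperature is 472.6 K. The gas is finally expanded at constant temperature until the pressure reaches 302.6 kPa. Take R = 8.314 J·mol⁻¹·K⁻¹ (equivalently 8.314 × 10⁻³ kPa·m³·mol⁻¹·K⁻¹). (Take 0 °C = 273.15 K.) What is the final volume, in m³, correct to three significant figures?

Convert: T₁ = 389.1 K.
From PV = nRT: V₁ = nRT₁/P₁ = 0.0005876 m³.
Reversible adiabatic, γ = 1.30: P₂ = P₁·(T₂/T₁)^(γ/(γ−1)) = 797.2 kPa; V₂ = V₁·(T₁/T₂)^(1/(γ−1)) = 0.0003075 m³.
T constant ⇒ Boyle's law P V = const: T₃ = T₂; V₃ = V₂·(P₂/P₃) = 0.0008101 m³.

V₃ ≈ 0.000810 m³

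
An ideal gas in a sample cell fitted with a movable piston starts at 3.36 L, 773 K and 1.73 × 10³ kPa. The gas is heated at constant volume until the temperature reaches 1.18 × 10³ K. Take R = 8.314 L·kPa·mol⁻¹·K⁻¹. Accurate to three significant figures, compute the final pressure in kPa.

P₂ ≈ 2.64e+03 kPa

Isochoric, so P/T is constant: V₂ = V₁; P₂ = P₁·(T₂/T₁) = 2641 kPa.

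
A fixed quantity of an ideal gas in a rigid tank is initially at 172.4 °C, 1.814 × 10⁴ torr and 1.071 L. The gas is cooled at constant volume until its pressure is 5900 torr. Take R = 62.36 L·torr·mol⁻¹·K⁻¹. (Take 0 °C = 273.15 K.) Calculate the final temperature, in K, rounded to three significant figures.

Convert: T₁ = 445.5 K.
V constant ⇒ P ∝ T: V₂ = V₁; T₂ = T₁·(P₂/P₁) = 144.9 K.

T₂ ≈ 145 K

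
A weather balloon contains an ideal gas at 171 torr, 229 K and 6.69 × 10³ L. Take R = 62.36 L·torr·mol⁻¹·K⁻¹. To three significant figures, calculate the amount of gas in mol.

n ≈ 80.1 mol

PV = nRT ⇒ n = PV/(RT) = (171 × 6.69e+03) / (62.36 × 229)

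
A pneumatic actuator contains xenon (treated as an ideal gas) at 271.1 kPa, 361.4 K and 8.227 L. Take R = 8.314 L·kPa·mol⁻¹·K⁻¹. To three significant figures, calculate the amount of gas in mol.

n ≈ 0.742 mol

PV = nRT ⇒ n = PV/(RT) = (271.1 × 8.227) / (8.314 × 361.4)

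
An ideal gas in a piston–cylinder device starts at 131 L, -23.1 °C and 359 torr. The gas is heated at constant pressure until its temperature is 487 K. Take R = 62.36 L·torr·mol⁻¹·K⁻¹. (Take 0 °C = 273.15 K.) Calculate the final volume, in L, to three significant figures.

Convert: T₁ = 250.0 K.
Isobaric, so V/T is constant: P₂ = P₁; V₂ = V₁·(T₂/T₁) = 255.1 L.

V₂ ≈ 255 L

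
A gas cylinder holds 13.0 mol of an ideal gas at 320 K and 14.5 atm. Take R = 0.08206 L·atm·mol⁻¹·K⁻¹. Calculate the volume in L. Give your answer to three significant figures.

V ≈ 23.5 L

PV = nRT ⇒ V = nRT/P = (13.0 × 0.08206 × 320) / 14.5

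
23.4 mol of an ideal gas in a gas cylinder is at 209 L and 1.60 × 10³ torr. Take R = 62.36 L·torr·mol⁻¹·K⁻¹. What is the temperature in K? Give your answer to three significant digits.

T ≈ 229 K

PV = nRT ⇒ T = PV/(nR) = (1.60e+03 × 209) / (23.4 × 62.36)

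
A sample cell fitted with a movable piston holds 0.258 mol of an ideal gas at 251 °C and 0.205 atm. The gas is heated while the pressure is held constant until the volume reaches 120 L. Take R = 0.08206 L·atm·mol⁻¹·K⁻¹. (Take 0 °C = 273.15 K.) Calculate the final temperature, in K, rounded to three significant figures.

T₂ ≈ 1.16e+03 K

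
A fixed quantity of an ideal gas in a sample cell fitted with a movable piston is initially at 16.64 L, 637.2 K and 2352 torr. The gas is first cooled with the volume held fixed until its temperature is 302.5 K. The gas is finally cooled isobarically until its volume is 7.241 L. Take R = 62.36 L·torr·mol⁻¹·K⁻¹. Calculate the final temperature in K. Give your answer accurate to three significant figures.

T₃ ≈ 132 K

Isochoric, so P/T is constant: V₂ = V₁; P₂ = P₁·(T₂/T₁) = 1117 torr.
P constant ⇒ V ∝ T: P₃ = P₂; T₃ = T₂·(V₃/V₂) = 131.6 K.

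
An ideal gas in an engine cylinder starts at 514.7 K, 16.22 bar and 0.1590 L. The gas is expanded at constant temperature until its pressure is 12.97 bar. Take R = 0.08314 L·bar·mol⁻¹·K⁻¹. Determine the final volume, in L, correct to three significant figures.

V₂ ≈ 0.199 L

T constant ⇒ Boyle's law P V = const: T₂ = T₁; V₂ = V₁·(P₁/P₂) = 0.1988 L.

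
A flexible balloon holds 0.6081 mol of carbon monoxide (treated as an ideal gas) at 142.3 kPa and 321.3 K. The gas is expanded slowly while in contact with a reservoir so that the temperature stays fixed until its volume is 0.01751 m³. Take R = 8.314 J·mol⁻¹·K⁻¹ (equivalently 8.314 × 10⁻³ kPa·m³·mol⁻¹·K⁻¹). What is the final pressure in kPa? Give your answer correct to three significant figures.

From PV = nRT: V₁ = nRT₁/P₁ = 0.01142 m³.
T constant ⇒ Boyle's law P V = const: T₂ = T₁; P₂ = P₁·(V₁/V₂) = 92.77 kPa.

P₂ ≈ 92.8 kPa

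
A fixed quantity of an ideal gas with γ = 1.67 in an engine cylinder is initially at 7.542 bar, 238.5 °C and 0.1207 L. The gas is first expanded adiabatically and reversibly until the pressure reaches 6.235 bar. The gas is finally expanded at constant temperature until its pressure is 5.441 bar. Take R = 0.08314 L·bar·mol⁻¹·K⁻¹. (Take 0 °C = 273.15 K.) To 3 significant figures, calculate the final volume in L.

V₃ ≈ 0.155 L

Convert: T₁ = 511.6 K.
Adiabatic (γ = 1.67), T V^(γ−1) and P V^γ constant: T₂ = T₁·(P₂/P₁)^((γ−1)/γ) = 474.0 K; V₂ = V₁·(P₁/P₂)^(1/γ) = 0.1353 L.
Isothermal, so P V is constant: T₃ = T₂; V₃ = V₂·(P₂/P₃) = 0.1550 L.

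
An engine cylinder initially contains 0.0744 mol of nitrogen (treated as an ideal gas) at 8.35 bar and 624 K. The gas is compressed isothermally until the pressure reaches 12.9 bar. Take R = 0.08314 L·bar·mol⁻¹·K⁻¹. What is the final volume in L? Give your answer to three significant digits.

From PV = nRT: V₁ = nRT₁/P₁ = 0.4623 L.
T constant ⇒ Boyle's law P V = const: T₂ = T₁; V₂ = V₁·(P₁/P₂) = 0.2992 L.

V₂ ≈ 0.299 L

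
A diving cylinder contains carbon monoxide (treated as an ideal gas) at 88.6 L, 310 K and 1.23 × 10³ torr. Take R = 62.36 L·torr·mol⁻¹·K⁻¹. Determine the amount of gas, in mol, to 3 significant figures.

PV = nRT ⇒ n = PV/(RT) = (1.23e+03 × 88.6) / (62.36 × 310)

n ≈ 5.64 mol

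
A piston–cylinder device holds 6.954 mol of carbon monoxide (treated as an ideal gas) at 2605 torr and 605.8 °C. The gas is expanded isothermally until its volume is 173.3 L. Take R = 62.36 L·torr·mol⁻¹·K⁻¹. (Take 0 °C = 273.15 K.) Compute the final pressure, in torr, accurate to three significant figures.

P₂ ≈ 2.20e+03 torr

Convert: T₁ = 878.9 K.
From PV = nRT: V₁ = nRT₁/P₁ = 146.3 L.
T constant ⇒ Boyle's law P V = const: T₂ = T₁; P₂ = P₁·(V₁/V₂) = 2199 torr.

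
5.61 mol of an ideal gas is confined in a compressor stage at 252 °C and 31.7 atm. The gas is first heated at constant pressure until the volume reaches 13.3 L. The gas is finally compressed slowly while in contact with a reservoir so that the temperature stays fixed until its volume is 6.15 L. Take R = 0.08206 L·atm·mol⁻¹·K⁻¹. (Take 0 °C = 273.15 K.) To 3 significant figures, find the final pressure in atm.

P₃ ≈ 68.6 atm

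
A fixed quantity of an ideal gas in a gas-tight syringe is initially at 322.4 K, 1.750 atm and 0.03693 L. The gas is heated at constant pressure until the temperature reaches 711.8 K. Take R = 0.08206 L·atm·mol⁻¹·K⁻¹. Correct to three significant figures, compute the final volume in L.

V₂ ≈ 0.0815 L

Isobaric, so V/T is constant: P₂ = P₁; V₂ = V₁·(T₂/T₁) = 0.08153 L.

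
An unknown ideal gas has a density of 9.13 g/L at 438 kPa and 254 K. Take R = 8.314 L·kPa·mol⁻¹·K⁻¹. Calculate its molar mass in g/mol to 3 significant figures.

M ≈ 44.0 g/mol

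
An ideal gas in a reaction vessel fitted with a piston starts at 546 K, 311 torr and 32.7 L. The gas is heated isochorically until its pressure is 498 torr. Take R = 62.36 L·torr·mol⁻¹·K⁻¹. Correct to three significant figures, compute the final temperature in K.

Isochoric, so P/T is constant: V₂ = V₁; T₂ = T₁·(P₂/P₁) = 874.3 K.

T₂ ≈ 874 K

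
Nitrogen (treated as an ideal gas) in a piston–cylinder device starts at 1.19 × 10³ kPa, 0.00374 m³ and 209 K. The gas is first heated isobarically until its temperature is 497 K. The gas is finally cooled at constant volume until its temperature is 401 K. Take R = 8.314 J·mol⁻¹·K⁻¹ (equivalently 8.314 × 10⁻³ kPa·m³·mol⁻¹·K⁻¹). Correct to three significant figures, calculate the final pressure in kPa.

P₃ ≈ 960 kPa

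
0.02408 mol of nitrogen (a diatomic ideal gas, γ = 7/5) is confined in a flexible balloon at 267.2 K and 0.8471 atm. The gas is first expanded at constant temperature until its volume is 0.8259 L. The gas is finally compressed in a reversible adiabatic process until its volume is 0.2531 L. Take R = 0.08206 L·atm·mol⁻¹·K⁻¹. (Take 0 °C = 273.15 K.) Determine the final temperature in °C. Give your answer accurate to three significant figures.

T₃ ≈ 156 °C

From PV = nRT: V₁ = nRT₁/P₁ = 0.6233 L.
Isothermal, so P V is constant: T₂ = T₁; P₂ = P₁·(V₁/V₂) = 0.6393 atm.
Reversible adiabatic, γ = 7/5: T₃ = T₂·(V₂/V₃)^(γ−1) = 428.8 K; P₃ = P₂·(V₂/V₃)^γ = 3.348 atm.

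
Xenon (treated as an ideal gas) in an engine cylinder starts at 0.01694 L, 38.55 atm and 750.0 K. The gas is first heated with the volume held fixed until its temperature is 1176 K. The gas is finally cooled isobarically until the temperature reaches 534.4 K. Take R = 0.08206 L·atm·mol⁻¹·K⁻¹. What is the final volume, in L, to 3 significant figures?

Isochoric, so P/T is constant: V₂ = V₁; P₂ = P₁·(T₂/T₁) = 60.45 atm.
P constant ⇒ V ∝ T: P₃ = P₂; V₃ = V₂·(T₃/T₂) = 0.007698 L.

V₃ ≈ 0.00770 L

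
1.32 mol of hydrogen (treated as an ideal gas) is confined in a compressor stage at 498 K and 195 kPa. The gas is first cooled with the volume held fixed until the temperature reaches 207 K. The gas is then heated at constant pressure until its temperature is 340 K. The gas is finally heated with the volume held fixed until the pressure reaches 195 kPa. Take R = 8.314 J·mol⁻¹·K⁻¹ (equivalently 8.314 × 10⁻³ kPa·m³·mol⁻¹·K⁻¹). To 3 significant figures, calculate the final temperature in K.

T₄ ≈ 818 K

From PV = nRT: V₁ = nRT₁/P₁ = 0.02803 m³.
Isochoric, so P/T is constant: V₂ = V₁; P₂ = P₁·(T₂/T₁) = 81.05 kPa.
P constant ⇒ V ∝ T: P₃ = P₂; V₃ = V₂·(T₃/T₂) = 0.04603 m³.
Isochoric, so P/T is constant: V₄ = V₃; T₄ = T₃·(P₄/P₃) = 818.0 K.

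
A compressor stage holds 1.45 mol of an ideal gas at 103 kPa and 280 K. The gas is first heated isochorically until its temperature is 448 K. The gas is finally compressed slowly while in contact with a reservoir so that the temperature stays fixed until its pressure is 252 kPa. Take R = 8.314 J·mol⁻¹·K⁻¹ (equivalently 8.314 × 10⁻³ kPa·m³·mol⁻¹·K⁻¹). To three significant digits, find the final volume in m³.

V₃ ≈ 0.0214 m³

From PV = nRT: V₁ = nRT₁/P₁ = 0.03277 m³.
Isochoric, so P/T is constant: V₂ = V₁; P₂ = P₁·(T₂/T₁) = 164.8 kPa.
Isothermal, so P V is constant: T₃ = T₂; V₃ = V₂·(P₂/P₃) = 0.02143 m³.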